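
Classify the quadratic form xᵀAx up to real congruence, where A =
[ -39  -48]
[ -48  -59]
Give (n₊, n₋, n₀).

Answer: (1, 1, 0)

Derivation:
step 0: pivot -39 → sign −
step 1: pivot 1/13 → sign +
signature = (1, 1, 0)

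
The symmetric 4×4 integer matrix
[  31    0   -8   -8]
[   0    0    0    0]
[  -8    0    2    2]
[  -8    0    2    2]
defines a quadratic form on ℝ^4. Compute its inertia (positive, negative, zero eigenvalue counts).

step 0: pivot 31 → sign +
step 1: pivot -2/31 → sign −
step 2: row/col 2 already zero → sign 0
step 3: row/col 3 already zero → sign 0
signature = (1, 1, 2)

Answer: (1, 1, 2)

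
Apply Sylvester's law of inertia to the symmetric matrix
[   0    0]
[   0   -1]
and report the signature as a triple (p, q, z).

Answer: (0, 1, 1)

Derivation:
step 0: pivot -1 → sign −
step 1: row/col 1 already zero → sign 0
signature = (0, 1, 1)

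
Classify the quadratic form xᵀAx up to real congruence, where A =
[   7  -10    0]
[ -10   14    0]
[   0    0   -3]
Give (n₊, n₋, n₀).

step 0: pivot 7 → sign +
step 1: pivot -2/7 → sign −
step 2: pivot -3 → sign −
signature = (1, 2, 0)

Answer: (1, 2, 0)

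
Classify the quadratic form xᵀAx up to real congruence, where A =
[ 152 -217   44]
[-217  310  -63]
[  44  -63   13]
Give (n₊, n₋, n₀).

Answer: (3, 0, 0)

Derivation:
step 0: pivot 152 → sign +
step 1: pivot 31/152 → sign +
step 2: pivot 3/31 → sign +
signature = (3, 0, 0)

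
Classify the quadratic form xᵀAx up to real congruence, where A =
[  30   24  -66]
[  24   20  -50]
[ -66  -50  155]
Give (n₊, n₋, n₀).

Answer: (2, 0, 1)

Derivation:
step 0: pivot 30 → sign +
step 1: pivot 4/5 → sign +
step 2: row/col 2 already zero → sign 0
signature = (2, 0, 1)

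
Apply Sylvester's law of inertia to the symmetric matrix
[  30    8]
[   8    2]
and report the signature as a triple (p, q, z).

Answer: (1, 1, 0)

Derivation:
step 0: pivot 30 → sign +
step 1: pivot -2/15 → sign −
signature = (1, 1, 0)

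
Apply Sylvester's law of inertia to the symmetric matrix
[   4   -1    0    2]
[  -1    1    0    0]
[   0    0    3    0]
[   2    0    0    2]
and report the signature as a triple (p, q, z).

step 0: pivot 4 → sign +
step 1: pivot 3/4 → sign +
step 2: pivot 3 → sign +
step 3: pivot 2/3 → sign +
signature = (4, 0, 0)

Answer: (4, 0, 0)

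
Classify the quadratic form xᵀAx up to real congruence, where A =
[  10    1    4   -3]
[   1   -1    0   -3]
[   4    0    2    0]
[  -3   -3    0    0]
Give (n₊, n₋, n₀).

step 0: pivot 10 → sign +
step 1: pivot -11/10 → sign −
step 2: pivot 6/11 → sign +
step 3: pivot -3 → sign −
signature = (2, 2, 0)

Answer: (2, 2, 0)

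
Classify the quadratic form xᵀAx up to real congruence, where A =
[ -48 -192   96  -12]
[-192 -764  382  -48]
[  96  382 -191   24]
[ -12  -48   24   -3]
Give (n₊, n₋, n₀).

Answer: (1, 1, 2)

Derivation:
step 0: pivot -48 → sign −
step 1: pivot 4 → sign +
step 2: row/col 2 already zero → sign 0
step 3: row/col 3 already zero → sign 0
signature = (1, 1, 2)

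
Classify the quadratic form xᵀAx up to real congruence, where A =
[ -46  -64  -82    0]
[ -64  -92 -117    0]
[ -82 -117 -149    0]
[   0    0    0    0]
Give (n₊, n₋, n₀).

step 0: pivot -46 → sign −
step 1: pivot -68/23 → sign −
step 2: pivot 3/68 → sign +
step 3: row/col 3 already zero → sign 0
signature = (1, 2, 1)

Answer: (1, 2, 1)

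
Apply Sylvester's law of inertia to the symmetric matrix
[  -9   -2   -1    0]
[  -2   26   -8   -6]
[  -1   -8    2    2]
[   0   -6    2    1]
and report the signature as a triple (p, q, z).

Answer: (1, 3, 0)

Derivation:
step 0: pivot -9 → sign −
step 1: pivot 238/9 → sign +
step 2: pivot -3/17 → sign −
step 3: pivot -1/21 → sign −
signature = (1, 3, 0)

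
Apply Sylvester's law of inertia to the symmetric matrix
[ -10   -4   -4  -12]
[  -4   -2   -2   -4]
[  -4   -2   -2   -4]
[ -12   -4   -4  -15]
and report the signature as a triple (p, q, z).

step 0: pivot -10 → sign −
step 1: pivot -2/5 → sign −
step 2: pivot 1 → sign +
step 3: row/col 3 already zero → sign 0
signature = (1, 2, 1)

Answer: (1, 2, 1)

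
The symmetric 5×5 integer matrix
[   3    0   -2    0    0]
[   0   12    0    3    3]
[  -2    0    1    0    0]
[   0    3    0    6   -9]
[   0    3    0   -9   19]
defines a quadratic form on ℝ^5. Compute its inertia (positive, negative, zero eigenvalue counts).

Answer: (4, 1, 0)

Derivation:
step 0: pivot 3 → sign +
step 1: pivot 12 → sign +
step 2: pivot -1/3 → sign −
step 3: pivot 21/4 → sign +
step 4: pivot 1/7 → sign +
signature = (4, 1, 0)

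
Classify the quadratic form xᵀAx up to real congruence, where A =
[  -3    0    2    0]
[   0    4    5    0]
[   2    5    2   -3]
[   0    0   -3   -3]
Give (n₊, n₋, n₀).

step 0: pivot -3 → sign −
step 1: pivot 4 → sign +
step 2: pivot -35/12 → sign −
step 3: pivot 3/35 → sign +
signature = (2, 2, 0)

Answer: (2, 2, 0)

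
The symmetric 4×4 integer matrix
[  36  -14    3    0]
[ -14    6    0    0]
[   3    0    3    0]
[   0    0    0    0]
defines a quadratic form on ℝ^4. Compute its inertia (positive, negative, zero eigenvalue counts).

step 0: pivot 36 → sign +
step 1: pivot 5/9 → sign +
step 2: pivot 3/10 → sign +
step 3: row/col 3 already zero → sign 0
signature = (3, 0, 1)

Answer: (3, 0, 1)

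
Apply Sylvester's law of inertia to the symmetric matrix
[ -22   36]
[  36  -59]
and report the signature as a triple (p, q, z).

step 0: pivot -22 → sign −
step 1: pivot -1/11 → sign −
signature = (0, 2, 0)

Answer: (0, 2, 0)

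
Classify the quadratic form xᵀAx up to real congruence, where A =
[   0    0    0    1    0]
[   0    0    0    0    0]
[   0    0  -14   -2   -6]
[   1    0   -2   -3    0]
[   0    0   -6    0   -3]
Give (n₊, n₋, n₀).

Answer: (1, 3, 1)

Derivation:
step 0: pivot -14 → sign −
step 1: pivot -19/7 → sign −
step 2: pivot 7/19 → sign +
step 3: pivot -3/7 → sign −
step 4: row/col 4 already zero → sign 0
signature = (1, 3, 1)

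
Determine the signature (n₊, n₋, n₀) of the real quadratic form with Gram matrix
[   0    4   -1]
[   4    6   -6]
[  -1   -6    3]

Answer: (2, 1, 0)

Derivation:
step 0: pivot 6 → sign +
step 1: pivot -8/3 → sign −
step 2: pivot 3/8 → sign +
signature = (2, 1, 0)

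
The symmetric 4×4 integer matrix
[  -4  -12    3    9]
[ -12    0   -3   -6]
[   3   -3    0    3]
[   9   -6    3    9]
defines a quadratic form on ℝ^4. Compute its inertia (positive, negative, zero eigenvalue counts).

Answer: (1, 3, 0)

Derivation:
step 0: pivot -4 → sign −
step 1: pivot 36 → sign +
step 2: pivot -7/4 → sign −
step 3: pivot -3/28 → sign −
signature = (1, 3, 0)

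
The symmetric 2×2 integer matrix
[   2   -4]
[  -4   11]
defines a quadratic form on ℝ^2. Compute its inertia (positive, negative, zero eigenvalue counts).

Answer: (2, 0, 0)

Derivation:
step 0: pivot 2 → sign +
step 1: pivot 3 → sign +
signature = (2, 0, 0)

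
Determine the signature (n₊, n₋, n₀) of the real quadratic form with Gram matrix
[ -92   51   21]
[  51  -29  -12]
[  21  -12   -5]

Answer: (0, 3, 0)

Derivation:
step 0: pivot -92 → sign −
step 1: pivot -67/92 → sign −
step 2: pivot -2/67 → sign −
signature = (0, 3, 0)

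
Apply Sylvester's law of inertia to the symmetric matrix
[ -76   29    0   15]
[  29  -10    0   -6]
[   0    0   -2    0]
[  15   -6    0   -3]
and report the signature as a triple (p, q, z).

Answer: (1, 3, 0)

Derivation:
step 0: pivot -76 → sign −
step 1: pivot 81/76 → sign +
step 2: pivot -2 → sign −
step 3: pivot -1/9 → sign −
signature = (1, 3, 0)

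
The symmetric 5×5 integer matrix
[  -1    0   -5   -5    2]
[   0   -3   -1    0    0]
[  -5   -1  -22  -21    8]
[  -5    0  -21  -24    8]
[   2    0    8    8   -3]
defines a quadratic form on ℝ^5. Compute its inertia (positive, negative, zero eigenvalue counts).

step 0: pivot -1 → sign −
step 1: pivot -3 → sign −
step 2: pivot 10/3 → sign +
step 3: pivot -19/5 → sign −
step 4: pivot -3/19 → sign −
signature = (1, 4, 0)

Answer: (1, 4, 0)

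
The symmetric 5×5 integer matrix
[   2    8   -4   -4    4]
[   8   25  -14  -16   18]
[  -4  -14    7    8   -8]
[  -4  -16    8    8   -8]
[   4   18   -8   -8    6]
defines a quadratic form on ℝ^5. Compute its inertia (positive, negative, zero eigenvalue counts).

Answer: (1, 3, 1)

Derivation:
step 0: pivot 2 → sign +
step 1: pivot -7 → sign −
step 2: pivot -3/7 → sign −
step 3: pivot -2/3 → sign −
step 4: row/col 4 already zero → sign 0
signature = (1, 3, 1)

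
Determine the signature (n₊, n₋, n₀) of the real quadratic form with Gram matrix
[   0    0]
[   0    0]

Answer: (0, 0, 2)

Derivation:
step 0: row/col 0 already zero → sign 0
step 1: row/col 1 already zero → sign 0
signature = (0, 0, 2)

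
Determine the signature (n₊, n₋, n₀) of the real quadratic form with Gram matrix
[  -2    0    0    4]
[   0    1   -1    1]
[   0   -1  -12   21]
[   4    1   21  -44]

step 0: pivot -2 → sign −
step 1: pivot 1 → sign +
step 2: pivot -13 → sign −
step 3: pivot 3/13 → sign +
signature = (2, 2, 0)

Answer: (2, 2, 0)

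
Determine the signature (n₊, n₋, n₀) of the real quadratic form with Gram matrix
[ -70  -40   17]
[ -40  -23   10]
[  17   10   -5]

Answer: (0, 3, 0)

Derivation:
step 0: pivot -70 → sign −
step 1: pivot -1/7 → sign −
step 2: pivot -3/10 → sign −
signature = (0, 3, 0)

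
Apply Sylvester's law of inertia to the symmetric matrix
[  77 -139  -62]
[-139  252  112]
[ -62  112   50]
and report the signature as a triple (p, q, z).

Answer: (3, 0, 0)

Derivation:
step 0: pivot 77 → sign +
step 1: pivot 83/77 → sign +
step 2: pivot 6/83 → sign +
signature = (3, 0, 0)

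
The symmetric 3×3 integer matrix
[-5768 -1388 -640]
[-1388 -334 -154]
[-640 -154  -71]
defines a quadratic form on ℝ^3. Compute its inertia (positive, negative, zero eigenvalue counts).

Answer: (1, 1, 1)

Derivation:
step 0: pivot -5768 → sign −
step 1: pivot 4/721 → sign +
step 2: row/col 2 already zero → sign 0
signature = (1, 1, 1)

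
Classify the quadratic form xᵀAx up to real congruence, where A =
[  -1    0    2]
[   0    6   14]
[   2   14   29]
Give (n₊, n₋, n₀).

step 0: pivot -1 → sign −
step 1: pivot 6 → sign +
step 2: pivot 1/3 → sign +
signature = (2, 1, 0)

Answer: (2, 1, 0)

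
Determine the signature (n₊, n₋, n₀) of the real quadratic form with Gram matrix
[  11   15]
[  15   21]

Answer: (2, 0, 0)

Derivation:
step 0: pivot 11 → sign +
step 1: pivot 6/11 → sign +
signature = (2, 0, 0)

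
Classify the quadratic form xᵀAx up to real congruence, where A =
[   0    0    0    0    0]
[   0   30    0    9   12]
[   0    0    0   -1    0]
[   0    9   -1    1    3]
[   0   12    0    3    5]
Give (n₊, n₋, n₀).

Answer: (3, 1, 1)

Derivation:
step 0: pivot 30 → sign +
step 1: pivot -17/10 → sign −
step 2: pivot 10/17 → sign +
step 3: pivot 1/5 → sign +
step 4: row/col 4 already zero → sign 0
signature = (3, 1, 1)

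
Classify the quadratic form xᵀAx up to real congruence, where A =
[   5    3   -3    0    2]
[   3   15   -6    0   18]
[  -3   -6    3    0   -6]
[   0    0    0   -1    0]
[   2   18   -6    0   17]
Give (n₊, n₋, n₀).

Answer: (2, 3, 0)

Derivation:
step 0: pivot 5 → sign +
step 1: pivot 66/5 → sign +
step 2: pivot -3/22 → sign −
step 3: pivot -1 → sign −
step 4: pivot -3 → sign −
signature = (2, 3, 0)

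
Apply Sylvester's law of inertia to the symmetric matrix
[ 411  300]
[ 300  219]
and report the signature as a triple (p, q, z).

Answer: (2, 0, 0)

Derivation:
step 0: pivot 411 → sign +
step 1: pivot 3/137 → sign +
signature = (2, 0, 0)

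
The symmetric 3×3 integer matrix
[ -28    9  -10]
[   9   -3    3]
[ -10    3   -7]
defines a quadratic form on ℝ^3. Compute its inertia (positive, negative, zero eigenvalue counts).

step 0: pivot -28 → sign −
step 1: pivot -3/28 → sign −
step 2: pivot -3 → sign −
signature = (0, 3, 0)

Answer: (0, 3, 0)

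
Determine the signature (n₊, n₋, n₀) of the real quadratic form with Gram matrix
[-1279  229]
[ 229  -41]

Answer: (1, 1, 0)

Derivation:
step 0: pivot -1279 → sign −
step 1: pivot 2/1279 → sign +
signature = (1, 1, 0)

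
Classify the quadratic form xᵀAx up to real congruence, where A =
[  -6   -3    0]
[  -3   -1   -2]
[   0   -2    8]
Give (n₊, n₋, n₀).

Answer: (1, 1, 1)

Derivation:
step 0: pivot -6 → sign −
step 1: pivot 1/2 → sign +
step 2: row/col 2 already zero → sign 0
signature = (1, 1, 1)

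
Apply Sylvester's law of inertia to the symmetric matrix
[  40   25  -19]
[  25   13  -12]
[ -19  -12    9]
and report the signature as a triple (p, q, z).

Answer: (1, 2, 0)

Derivation:
step 0: pivot 40 → sign +
step 1: pivot -21/8 → sign −
step 2: pivot -2/105 → sign −
signature = (1, 2, 0)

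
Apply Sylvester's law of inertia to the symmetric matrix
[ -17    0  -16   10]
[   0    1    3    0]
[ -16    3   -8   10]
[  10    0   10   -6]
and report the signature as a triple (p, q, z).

Answer: (2, 2, 0)

Derivation:
step 0: pivot -17 → sign −
step 1: pivot 1 → sign +
step 2: pivot -33/17 → sign −
step 3: pivot 2/33 → sign +
signature = (2, 2, 0)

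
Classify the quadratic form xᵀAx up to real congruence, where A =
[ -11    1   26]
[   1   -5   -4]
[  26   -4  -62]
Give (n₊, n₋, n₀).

Answer: (0, 2, 1)

Derivation:
step 0: pivot -11 → sign −
step 1: pivot -54/11 → sign −
step 2: row/col 2 already zero → sign 0
signature = (0, 2, 1)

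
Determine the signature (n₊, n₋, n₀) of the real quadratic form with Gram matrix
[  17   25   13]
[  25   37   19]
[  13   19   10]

step 0: pivot 17 → sign +
step 1: pivot 4/17 → sign +
step 2: row/col 2 already zero → sign 0
signature = (2, 0, 1)

Answer: (2, 0, 1)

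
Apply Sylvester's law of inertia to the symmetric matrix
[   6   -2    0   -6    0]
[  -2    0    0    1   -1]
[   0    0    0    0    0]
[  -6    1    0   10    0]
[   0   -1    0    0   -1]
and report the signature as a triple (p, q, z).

step 0: pivot 6 → sign +
step 1: pivot -2/3 → sign −
step 2: pivot 11/2 → sign +
step 3: pivot 1/11 → sign +
step 4: row/col 4 already zero → sign 0
signature = (3, 1, 1)

Answer: (3, 1, 1)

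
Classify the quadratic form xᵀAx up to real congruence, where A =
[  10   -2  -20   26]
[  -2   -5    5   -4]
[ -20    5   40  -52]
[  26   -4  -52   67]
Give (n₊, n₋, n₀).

Answer: (2, 2, 0)

Derivation:
step 0: pivot 10 → sign +
step 1: pivot -27/5 → sign −
step 2: pivot 5/27 → sign +
step 3: pivot -3/5 → sign −
signature = (2, 2, 0)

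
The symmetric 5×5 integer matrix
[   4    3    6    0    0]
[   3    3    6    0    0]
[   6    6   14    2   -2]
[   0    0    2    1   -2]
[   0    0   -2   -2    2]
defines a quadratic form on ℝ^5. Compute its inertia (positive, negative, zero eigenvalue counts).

step 0: pivot 4 → sign +
step 1: pivot 3/4 → sign +
step 2: pivot 2 → sign +
step 3: pivot -1 → sign −
step 4: row/col 4 already zero → sign 0
signature = (3, 1, 1)

Answer: (3, 1, 1)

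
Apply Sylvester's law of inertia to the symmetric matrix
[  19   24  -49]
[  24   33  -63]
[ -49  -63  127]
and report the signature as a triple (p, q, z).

Answer: (3, 0, 0)

Derivation:
step 0: pivot 19 → sign +
step 1: pivot 51/19 → sign +
step 2: pivot 3/17 → sign +
signature = (3, 0, 0)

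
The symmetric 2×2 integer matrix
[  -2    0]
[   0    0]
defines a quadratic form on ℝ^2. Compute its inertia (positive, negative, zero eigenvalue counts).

Answer: (0, 1, 1)

Derivation:
step 0: pivot -2 → sign −
step 1: row/col 1 already zero → sign 0
signature = (0, 1, 1)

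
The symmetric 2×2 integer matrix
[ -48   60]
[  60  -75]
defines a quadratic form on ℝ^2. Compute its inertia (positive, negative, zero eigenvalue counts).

step 0: pivot -48 → sign −
step 1: row/col 1 already zero → sign 0
signature = (0, 1, 1)

Answer: (0, 1, 1)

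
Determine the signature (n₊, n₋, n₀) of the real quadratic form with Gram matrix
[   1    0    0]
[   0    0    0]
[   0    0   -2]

step 0: pivot 1 → sign +
step 1: pivot -2 → sign −
step 2: row/col 2 already zero → sign 0
signature = (1, 1, 1)

Answer: (1, 1, 1)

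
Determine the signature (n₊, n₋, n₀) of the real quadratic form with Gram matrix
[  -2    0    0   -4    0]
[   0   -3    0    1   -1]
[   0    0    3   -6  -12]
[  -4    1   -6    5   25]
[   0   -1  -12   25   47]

Answer: (2, 3, 0)

Derivation:
step 0: pivot -2 → sign −
step 1: pivot -3 → sign −
step 2: pivot 3 → sign +
step 3: pivot 4/3 → sign +
step 4: pivot -1 → sign −
signature = (2, 3, 0)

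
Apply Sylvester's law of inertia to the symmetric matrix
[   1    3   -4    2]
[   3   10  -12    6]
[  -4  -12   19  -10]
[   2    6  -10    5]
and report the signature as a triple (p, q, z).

Answer: (3, 1, 0)

Derivation:
step 0: pivot 1 → sign +
step 1: pivot 1 → sign +
step 2: pivot 3 → sign +
step 3: pivot -1/3 → sign −
signature = (3, 1, 0)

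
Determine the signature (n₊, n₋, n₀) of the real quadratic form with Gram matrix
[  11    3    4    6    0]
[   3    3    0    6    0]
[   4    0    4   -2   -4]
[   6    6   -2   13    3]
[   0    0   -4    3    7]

Answer: (3, 1, 1)

Derivation:
step 0: pivot 11 → sign +
step 1: pivot 24/11 → sign +
step 2: pivot 2 → sign +
step 3: pivot -1 → sign −
step 4: row/col 4 already zero → sign 0
signature = (3, 1, 1)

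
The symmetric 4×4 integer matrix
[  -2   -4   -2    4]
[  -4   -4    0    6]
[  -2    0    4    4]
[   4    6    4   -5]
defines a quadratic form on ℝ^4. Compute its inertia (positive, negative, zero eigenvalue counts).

step 0: pivot -2 → sign −
step 1: pivot 4 → sign +
step 2: pivot 2 → sign +
step 3: row/col 3 already zero → sign 0
signature = (2, 1, 1)

Answer: (2, 1, 1)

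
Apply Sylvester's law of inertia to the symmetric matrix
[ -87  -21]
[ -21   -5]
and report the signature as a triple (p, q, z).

step 0: pivot -87 → sign −
step 1: pivot 2/29 → sign +
signature = (1, 1, 0)

Answer: (1, 1, 0)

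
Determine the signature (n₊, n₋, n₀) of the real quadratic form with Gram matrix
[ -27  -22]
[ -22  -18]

step 0: pivot -27 → sign −
step 1: pivot -2/27 → sign −
signature = (0, 2, 0)

Answer: (0, 2, 0)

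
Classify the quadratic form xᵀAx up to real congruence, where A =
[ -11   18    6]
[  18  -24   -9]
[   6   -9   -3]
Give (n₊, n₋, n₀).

Answer: (2, 1, 0)

Derivation:
step 0: pivot -11 → sign −
step 1: pivot 60/11 → sign +
step 2: pivot 3/20 → sign +
signature = (2, 1, 0)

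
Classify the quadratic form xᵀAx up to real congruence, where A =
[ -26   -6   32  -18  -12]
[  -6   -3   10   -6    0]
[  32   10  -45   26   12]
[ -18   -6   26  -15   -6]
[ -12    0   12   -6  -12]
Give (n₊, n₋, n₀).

step 0: pivot -26 → sign −
step 1: pivot -21/13 → sign −
step 2: pivot -29/21 → sign −
step 3: pivot 3/29 → sign +
step 4: row/col 4 already zero → sign 0
signature = (1, 3, 1)

Answer: (1, 3, 1)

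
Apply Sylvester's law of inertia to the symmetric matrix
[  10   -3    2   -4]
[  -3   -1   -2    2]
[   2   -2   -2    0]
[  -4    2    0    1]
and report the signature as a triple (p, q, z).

step 0: pivot 10 → sign +
step 1: pivot -19/10 → sign −
step 2: pivot -26/19 → sign −
step 3: pivot -3/13 → sign −
signature = (1, 3, 0)

Answer: (1, 3, 0)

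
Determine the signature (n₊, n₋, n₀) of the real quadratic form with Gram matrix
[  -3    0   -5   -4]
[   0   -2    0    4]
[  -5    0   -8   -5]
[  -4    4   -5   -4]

Answer: (2, 2, 0)

Derivation:
step 0: pivot -3 → sign −
step 1: pivot -2 → sign −
step 2: pivot 1/3 → sign +
step 3: pivot 1 → sign +
signature = (2, 2, 0)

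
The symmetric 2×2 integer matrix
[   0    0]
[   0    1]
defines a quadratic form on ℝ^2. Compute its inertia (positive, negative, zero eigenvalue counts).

step 0: pivot 1 → sign +
step 1: row/col 1 already zero → sign 0
signature = (1, 0, 1)

Answer: (1, 0, 1)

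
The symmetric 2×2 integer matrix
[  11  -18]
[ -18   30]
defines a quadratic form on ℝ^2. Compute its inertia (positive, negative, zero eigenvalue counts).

step 0: pivot 11 → sign +
step 1: pivot 6/11 → sign +
signature = (2, 0, 0)

Answer: (2, 0, 0)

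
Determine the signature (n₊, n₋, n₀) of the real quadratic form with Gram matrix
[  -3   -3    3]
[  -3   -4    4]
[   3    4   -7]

Answer: (0, 3, 0)

Derivation:
step 0: pivot -3 → sign −
step 1: pivot -1 → sign −
step 2: pivot -3 → sign −
signature = (0, 3, 0)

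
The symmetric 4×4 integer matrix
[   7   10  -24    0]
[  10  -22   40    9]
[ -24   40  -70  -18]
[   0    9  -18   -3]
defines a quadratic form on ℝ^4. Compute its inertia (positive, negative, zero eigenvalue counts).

step 0: pivot 7 → sign +
step 1: pivot -254/7 → sign −
step 2: pivot -26/127 → sign −
step 3: pivot 3/26 → sign +
signature = (2, 2, 0)

Answer: (2, 2, 0)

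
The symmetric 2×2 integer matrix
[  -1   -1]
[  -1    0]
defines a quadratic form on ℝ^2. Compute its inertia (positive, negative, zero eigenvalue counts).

step 0: pivot -1 → sign −
step 1: pivot 1 → sign +
signature = (1, 1, 0)

Answer: (1, 1, 0)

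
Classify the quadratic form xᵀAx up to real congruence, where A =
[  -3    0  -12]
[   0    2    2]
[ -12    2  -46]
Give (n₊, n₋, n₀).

Answer: (1, 1, 1)

Derivation:
step 0: pivot -3 → sign −
step 1: pivot 2 → sign +
step 2: row/col 2 already zero → sign 0
signature = (1, 1, 1)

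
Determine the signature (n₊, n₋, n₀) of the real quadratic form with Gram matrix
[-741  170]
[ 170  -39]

Answer: (1, 1, 0)

Derivation:
step 0: pivot -741 → sign −
step 1: pivot 1/741 → sign +
signature = (1, 1, 0)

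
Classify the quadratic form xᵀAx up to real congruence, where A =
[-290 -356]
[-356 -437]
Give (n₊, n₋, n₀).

Answer: (1, 1, 0)

Derivation:
step 0: pivot -290 → sign −
step 1: pivot 3/145 → sign +
signature = (1, 1, 0)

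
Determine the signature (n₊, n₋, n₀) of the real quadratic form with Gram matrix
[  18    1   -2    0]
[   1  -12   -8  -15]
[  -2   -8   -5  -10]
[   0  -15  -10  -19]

Answer: (2, 2, 0)

Derivation:
step 0: pivot 18 → sign +
step 1: pivot -217/18 → sign −
step 2: pivot -13/217 → sign −
step 3: pivot 3/13 → sign +
signature = (2, 2, 0)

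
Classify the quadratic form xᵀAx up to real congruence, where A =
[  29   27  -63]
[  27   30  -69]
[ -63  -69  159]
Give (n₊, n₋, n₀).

Answer: (3, 0, 0)

Derivation:
step 0: pivot 29 → sign +
step 1: pivot 141/29 → sign +
step 2: pivot 6/47 → sign +
signature = (3, 0, 0)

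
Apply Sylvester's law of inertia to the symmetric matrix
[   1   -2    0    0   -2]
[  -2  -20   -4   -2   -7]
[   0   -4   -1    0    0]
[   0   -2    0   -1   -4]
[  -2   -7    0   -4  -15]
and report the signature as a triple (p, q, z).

Answer: (1, 4, 0)

Derivation:
step 0: pivot 1 → sign +
step 1: pivot -24 → sign −
step 2: pivot -1/3 → sign −
step 3: pivot -1/2 → sign −
step 4: pivot -3/4 → sign −
signature = (1, 4, 0)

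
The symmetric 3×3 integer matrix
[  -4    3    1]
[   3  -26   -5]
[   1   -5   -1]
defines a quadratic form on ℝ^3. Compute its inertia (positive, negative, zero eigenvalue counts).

step 0: pivot -4 → sign −
step 1: pivot -95/4 → sign −
step 2: pivot 1/95 → sign +
signature = (1, 2, 0)

Answer: (1, 2, 0)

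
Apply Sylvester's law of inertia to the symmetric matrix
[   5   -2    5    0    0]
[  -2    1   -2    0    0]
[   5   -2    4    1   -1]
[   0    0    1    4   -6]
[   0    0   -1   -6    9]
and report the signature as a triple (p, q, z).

step 0: pivot 5 → sign +
step 1: pivot 1/5 → sign +
step 2: pivot -1 → sign −
step 3: pivot 5 → sign +
step 4: pivot 1/5 → sign +
signature = (4, 1, 0)

Answer: (4, 1, 0)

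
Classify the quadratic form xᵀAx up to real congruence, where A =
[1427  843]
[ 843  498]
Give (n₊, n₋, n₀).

Answer: (1, 1, 0)

Derivation:
step 0: pivot 1427 → sign +
step 1: pivot -3/1427 → sign −
signature = (1, 1, 0)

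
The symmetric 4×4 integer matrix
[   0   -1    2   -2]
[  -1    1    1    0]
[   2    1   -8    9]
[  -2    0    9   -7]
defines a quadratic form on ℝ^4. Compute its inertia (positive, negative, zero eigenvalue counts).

step 0: pivot 1 → sign +
step 1: pivot -1 → sign −
step 2: pivot -3 → sign −
step 3: pivot 3 → sign +
signature = (2, 2, 0)

Answer: (2, 2, 0)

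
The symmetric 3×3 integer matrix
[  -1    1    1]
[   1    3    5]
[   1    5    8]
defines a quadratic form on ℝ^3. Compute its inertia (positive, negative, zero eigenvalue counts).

Answer: (1, 1, 1)

Derivation:
step 0: pivot -1 → sign −
step 1: pivot 4 → sign +
step 2: row/col 2 already zero → sign 0
signature = (1, 1, 1)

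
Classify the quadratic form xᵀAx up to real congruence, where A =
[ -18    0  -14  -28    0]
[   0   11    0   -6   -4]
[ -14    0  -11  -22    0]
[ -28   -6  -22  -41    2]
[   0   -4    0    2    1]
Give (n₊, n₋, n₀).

Answer: (1, 4, 0)

Derivation:
step 0: pivot -18 → sign −
step 1: pivot 11 → sign +
step 2: pivot -1/9 → sign −
step 3: pivot -3/11 → sign −
step 4: pivot -1/3 → sign −
signature = (1, 4, 0)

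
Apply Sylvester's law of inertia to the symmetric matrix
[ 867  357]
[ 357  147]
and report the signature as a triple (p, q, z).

Answer: (1, 0, 1)

Derivation:
step 0: pivot 867 → sign +
step 1: row/col 1 already zero → sign 0
signature = (1, 0, 1)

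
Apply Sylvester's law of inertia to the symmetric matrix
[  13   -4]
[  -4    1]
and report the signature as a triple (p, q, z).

Answer: (1, 1, 0)

Derivation:
step 0: pivot 13 → sign +
step 1: pivot -3/13 → sign −
signature = (1, 1, 0)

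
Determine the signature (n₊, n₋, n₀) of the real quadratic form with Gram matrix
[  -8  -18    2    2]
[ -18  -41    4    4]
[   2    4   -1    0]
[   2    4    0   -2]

step 0: pivot -8 → sign −
step 1: pivot -1/2 → sign −
step 2: pivot -1 → sign −
step 3: pivot 1 → sign +
signature = (1, 3, 0)

Answer: (1, 3, 0)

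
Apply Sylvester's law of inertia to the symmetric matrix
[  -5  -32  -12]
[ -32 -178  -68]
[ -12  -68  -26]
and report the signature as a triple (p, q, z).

step 0: pivot -5 → sign −
step 1: pivot 134/5 → sign +
step 2: pivot -6/67 → sign −
signature = (1, 2, 0)

Answer: (1, 2, 0)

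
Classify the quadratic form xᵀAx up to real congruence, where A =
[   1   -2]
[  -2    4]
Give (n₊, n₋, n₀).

step 0: pivot 1 → sign +
step 1: row/col 1 already zero → sign 0
signature = (1, 0, 1)

Answer: (1, 0, 1)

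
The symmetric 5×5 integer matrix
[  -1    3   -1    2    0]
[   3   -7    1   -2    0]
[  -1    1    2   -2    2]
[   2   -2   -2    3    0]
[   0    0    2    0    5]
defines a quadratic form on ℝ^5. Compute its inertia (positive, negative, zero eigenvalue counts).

Answer: (3, 2, 0)

Derivation:
step 0: pivot -1 → sign −
step 1: pivot 2 → sign +
step 2: pivot 1 → sign +
step 3: pivot -1 → sign −
step 4: pivot 1 → sign +
signature = (3, 2, 0)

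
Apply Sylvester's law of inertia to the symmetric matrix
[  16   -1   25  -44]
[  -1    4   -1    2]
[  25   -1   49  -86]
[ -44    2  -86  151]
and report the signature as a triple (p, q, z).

step 0: pivot 16 → sign +
step 1: pivot 63/16 → sign +
step 2: pivot 69/7 → sign +
step 3: pivot 1/23 → sign +
signature = (4, 0, 0)

Answer: (4, 0, 0)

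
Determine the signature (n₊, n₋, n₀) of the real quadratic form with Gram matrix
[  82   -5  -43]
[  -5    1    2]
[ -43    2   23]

Answer: (2, 1, 0)

Derivation:
step 0: pivot 82 → sign +
step 1: pivot 57/82 → sign +
step 2: pivot -2/19 → sign −
signature = (2, 1, 0)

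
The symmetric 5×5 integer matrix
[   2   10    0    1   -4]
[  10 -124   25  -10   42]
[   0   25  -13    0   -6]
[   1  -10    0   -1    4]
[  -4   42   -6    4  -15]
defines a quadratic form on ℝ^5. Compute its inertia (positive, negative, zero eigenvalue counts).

Answer: (2, 3, 0)

Derivation:
step 0: pivot 2 → sign +
step 1: pivot -174 → sign −
step 2: pivot -1637/174 → sign −
step 3: pivot 939/3274 → sign +
step 4: pivot -3/313 → sign −
signature = (2, 3, 0)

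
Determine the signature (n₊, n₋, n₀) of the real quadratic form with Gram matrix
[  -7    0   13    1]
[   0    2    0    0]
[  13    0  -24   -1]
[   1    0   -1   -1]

step 0: pivot -7 → sign −
step 1: pivot 2 → sign +
step 2: pivot 1/7 → sign +
step 3: pivot -6 → sign −
signature = (2, 2, 0)

Answer: (2, 2, 0)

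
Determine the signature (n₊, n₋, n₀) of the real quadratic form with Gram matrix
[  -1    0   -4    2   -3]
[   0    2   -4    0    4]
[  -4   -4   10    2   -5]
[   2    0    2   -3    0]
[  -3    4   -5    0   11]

Answer: (3, 2, 0)

Derivation:
step 0: pivot -1 → sign −
step 1: pivot 2 → sign +
step 2: pivot 18 → sign +
step 3: pivot -1 → sign −
step 4: pivot 1/2 → sign +
signature = (3, 2, 0)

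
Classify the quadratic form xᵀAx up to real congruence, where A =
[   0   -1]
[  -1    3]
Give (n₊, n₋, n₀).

step 0: pivot 3 → sign +
step 1: pivot -1/3 → sign −
signature = (1, 1, 0)

Answer: (1, 1, 0)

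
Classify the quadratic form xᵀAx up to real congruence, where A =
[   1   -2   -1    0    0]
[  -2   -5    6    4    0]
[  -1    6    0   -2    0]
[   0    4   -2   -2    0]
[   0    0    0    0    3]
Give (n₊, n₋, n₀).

step 0: pivot 1 → sign +
step 1: pivot -9 → sign −
step 2: pivot 7/9 → sign +
step 3: pivot -2/7 → sign −
step 4: pivot 3 → sign +
signature = (3, 2, 0)

Answer: (3, 2, 0)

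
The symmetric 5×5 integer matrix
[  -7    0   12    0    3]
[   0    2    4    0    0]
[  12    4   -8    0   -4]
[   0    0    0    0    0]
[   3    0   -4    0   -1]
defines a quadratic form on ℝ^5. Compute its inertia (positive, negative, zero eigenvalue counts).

Answer: (2, 1, 2)

Derivation:
step 0: pivot -7 → sign −
step 1: pivot 2 → sign +
step 2: pivot 32/7 → sign +
step 3: row/col 3 already zero → sign 0
step 4: row/col 4 already zero → sign 0
signature = (2, 1, 2)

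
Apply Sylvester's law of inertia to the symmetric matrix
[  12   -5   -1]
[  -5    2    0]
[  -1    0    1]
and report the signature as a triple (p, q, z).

Answer: (2, 1, 0)

Derivation:
step 0: pivot 12 → sign +
step 1: pivot -1/12 → sign −
step 2: pivot 3 → sign +
signature = (2, 1, 0)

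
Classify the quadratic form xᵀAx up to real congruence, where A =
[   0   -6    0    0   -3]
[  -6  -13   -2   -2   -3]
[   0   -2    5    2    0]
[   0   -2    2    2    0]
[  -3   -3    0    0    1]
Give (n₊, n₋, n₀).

step 0: pivot -13 → sign −
step 1: pivot 36/13 → sign +
step 2: pivot 5 → sign +
step 3: pivot 6/5 → sign +
step 4: pivot 1/4 → sign +
signature = (4, 1, 0)

Answer: (4, 1, 0)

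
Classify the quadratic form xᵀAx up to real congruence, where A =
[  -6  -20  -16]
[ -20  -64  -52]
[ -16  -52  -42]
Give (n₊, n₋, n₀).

Answer: (1, 1, 1)

Derivation:
step 0: pivot -6 → sign −
step 1: pivot 8/3 → sign +
step 2: row/col 2 already zero → sign 0
signature = (1, 1, 1)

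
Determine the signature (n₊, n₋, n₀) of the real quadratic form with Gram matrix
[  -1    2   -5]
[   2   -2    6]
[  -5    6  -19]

step 0: pivot -1 → sign −
step 1: pivot 2 → sign +
step 2: pivot -2 → sign −
signature = (1, 2, 0)

Answer: (1, 2, 0)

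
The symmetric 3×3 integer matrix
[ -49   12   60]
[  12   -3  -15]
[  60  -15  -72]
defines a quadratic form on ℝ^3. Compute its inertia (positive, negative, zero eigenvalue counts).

step 0: pivot -49 → sign −
step 1: pivot -3/49 → sign −
step 2: pivot 3 → sign +
signature = (1, 2, 0)

Answer: (1, 2, 0)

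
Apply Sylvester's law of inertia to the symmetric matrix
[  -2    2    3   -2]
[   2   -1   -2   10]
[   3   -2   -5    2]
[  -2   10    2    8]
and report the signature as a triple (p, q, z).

Answer: (1, 2, 1)

Derivation:
step 0: pivot -2 → sign −
step 1: pivot 1 → sign +
step 2: pivot -3/2 → sign −
step 3: row/col 3 already zero → sign 0
signature = (1, 2, 1)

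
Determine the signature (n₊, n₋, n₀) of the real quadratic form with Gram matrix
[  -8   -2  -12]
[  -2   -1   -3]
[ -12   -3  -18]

step 0: pivot -8 → sign −
step 1: pivot -1/2 → sign −
step 2: row/col 2 already zero → sign 0
signature = (0, 2, 1)

Answer: (0, 2, 1)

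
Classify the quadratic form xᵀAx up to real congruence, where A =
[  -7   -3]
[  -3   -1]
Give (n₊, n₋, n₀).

Answer: (1, 1, 0)

Derivation:
step 0: pivot -7 → sign −
step 1: pivot 2/7 → sign +
signature = (1, 1, 0)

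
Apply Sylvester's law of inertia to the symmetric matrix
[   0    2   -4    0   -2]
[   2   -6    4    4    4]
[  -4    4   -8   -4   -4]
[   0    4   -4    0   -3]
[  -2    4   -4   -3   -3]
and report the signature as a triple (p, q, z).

Answer: (2, 2, 1)

Derivation:
step 0: pivot -6 → sign −
step 1: pivot 2/3 → sign +
step 2: pivot -16 → sign −
step 3: pivot 1 → sign +
step 4: row/col 4 already zero → sign 0
signature = (2, 2, 1)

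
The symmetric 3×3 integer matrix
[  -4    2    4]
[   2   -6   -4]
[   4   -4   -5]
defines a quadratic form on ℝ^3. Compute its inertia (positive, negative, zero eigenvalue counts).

Answer: (0, 3, 0)

Derivation:
step 0: pivot -4 → sign −
step 1: pivot -5 → sign −
step 2: pivot -1/5 → sign −
signature = (0, 3, 0)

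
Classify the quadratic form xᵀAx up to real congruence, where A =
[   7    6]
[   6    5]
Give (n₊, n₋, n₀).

step 0: pivot 7 → sign +
step 1: pivot -1/7 → sign −
signature = (1, 1, 0)

Answer: (1, 1, 0)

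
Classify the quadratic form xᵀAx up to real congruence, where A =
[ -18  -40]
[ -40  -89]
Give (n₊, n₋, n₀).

step 0: pivot -18 → sign −
step 1: pivot -1/9 → sign −
signature = (0, 2, 0)

Answer: (0, 2, 0)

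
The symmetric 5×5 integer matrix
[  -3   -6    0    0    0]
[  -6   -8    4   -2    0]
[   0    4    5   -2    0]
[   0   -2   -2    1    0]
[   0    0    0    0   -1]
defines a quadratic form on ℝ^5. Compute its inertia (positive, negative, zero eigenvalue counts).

step 0: pivot -3 → sign −
step 1: pivot 4 → sign +
step 2: pivot 1 → sign +
step 3: pivot -1 → sign −
step 4: row/col 4 already zero → sign 0
signature = (2, 2, 1)

Answer: (2, 2, 1)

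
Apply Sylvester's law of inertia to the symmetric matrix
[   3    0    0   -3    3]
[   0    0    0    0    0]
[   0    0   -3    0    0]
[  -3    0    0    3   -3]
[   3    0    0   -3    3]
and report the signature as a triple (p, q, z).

step 0: pivot 3 → sign +
step 1: pivot -3 → sign −
step 2: row/col 2 already zero → sign 0
step 3: row/col 3 already zero → sign 0
step 4: row/col 4 already zero → sign 0
signature = (1, 1, 3)

Answer: (1, 1, 3)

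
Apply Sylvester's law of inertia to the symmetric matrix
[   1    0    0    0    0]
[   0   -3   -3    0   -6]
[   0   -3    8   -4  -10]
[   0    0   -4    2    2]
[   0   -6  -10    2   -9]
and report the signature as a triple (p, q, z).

Answer: (4, 1, 0)

Derivation:
step 0: pivot 1 → sign +
step 1: pivot -3 → sign −
step 2: pivot 11 → sign +
step 3: pivot 6/11 → sign +
step 4: pivot 1 → sign +
signature = (4, 1, 0)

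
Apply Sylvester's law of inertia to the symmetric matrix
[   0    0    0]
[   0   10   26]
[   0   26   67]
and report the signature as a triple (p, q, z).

Answer: (1, 1, 1)

Derivation:
step 0: pivot 10 → sign +
step 1: pivot -3/5 → sign −
step 2: row/col 2 already zero → sign 0
signature = (1, 1, 1)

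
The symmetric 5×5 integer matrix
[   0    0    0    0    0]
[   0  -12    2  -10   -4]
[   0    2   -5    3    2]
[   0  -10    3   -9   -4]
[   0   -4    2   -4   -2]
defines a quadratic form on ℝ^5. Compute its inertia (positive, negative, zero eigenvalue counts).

Answer: (0, 3, 2)

Derivation:
step 0: pivot -12 → sign −
step 1: pivot -14/3 → sign −
step 2: pivot -2/7 → sign −
step 3: row/col 3 already zero → sign 0
step 4: row/col 4 already zero → sign 0
signature = (0, 3, 2)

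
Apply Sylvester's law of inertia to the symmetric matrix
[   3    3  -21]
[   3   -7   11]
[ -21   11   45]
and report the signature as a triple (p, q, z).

step 0: pivot 3 → sign +
step 1: pivot -10 → sign −
step 2: pivot 2/5 → sign +
signature = (2, 1, 0)

Answer: (2, 1, 0)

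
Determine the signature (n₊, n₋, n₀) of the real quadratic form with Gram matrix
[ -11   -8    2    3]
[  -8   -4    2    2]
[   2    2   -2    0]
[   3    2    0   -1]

step 0: pivot -11 → sign −
step 1: pivot 20/11 → sign +
step 2: pivot -9/5 → sign −
step 3: row/col 3 already zero → sign 0
signature = (1, 2, 1)

Answer: (1, 2, 1)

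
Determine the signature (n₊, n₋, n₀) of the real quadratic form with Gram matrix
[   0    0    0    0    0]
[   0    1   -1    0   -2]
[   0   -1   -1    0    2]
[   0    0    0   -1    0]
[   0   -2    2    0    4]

Answer: (1, 2, 2)

Derivation:
step 0: pivot 1 → sign +
step 1: pivot -2 → sign −
step 2: pivot -1 → sign −
step 3: row/col 3 already zero → sign 0
step 4: row/col 4 already zero → sign 0
signature = (1, 2, 2)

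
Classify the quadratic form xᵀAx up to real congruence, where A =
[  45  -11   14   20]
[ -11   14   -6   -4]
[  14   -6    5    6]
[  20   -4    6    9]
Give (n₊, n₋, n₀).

step 0: pivot 45 → sign +
step 1: pivot 509/45 → sign +
step 2: pivot 29/509 → sign +
step 3: pivot 1/29 → sign +
signature = (4, 0, 0)

Answer: (4, 0, 0)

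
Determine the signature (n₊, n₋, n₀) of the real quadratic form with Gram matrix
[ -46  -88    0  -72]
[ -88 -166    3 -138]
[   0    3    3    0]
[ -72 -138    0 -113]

Answer: (1, 3, 0)

Derivation:
step 0: pivot -46 → sign −
step 1: pivot 54/23 → sign +
step 2: pivot -5/6 → sign −
step 3: pivot -1/5 → sign −
signature = (1, 3, 0)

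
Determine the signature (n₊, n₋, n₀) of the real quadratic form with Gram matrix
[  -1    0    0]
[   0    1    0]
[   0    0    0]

step 0: pivot -1 → sign −
step 1: pivot 1 → sign +
step 2: row/col 2 already zero → sign 0
signature = (1, 1, 1)

Answer: (1, 1, 1)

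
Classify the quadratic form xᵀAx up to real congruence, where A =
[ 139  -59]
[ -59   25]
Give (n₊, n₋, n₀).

Answer: (1, 1, 0)

Derivation:
step 0: pivot 139 → sign +
step 1: pivot -6/139 → sign −
signature = (1, 1, 0)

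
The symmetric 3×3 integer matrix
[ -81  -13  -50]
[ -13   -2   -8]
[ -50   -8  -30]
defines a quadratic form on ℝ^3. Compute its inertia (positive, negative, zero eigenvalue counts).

step 0: pivot -81 → sign −
step 1: pivot 7/81 → sign +
step 2: pivot 6/7 → sign +
signature = (2, 1, 0)

Answer: (2, 1, 0)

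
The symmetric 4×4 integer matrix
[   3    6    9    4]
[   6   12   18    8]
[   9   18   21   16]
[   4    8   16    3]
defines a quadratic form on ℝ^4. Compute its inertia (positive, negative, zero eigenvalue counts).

step 0: pivot 3 → sign +
step 1: pivot -6 → sign −
step 2: pivot 1/3 → sign +
step 3: row/col 3 already zero → sign 0
signature = (2, 1, 1)

Answer: (2, 1, 1)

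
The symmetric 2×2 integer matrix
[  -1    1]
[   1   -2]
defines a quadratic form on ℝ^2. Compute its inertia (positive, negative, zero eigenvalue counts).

step 0: pivot -1 → sign −
step 1: pivot -1 → sign −
signature = (0, 2, 0)

Answer: (0, 2, 0)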